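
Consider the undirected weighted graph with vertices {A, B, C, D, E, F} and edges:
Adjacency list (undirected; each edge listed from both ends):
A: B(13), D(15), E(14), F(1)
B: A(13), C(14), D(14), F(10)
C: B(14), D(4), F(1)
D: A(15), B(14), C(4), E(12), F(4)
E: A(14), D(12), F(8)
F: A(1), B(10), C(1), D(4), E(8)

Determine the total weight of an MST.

Kruskal's algorithm — process edges by increasing weight (ties by edge label):
A F (1): add — endpoints in different components.
C F (1): add — endpoints in different components.
C D (4): add — endpoints in different components.
D F (4): skip — D and F already connected.
E F (8): add — endpoints in different components.
B F (10): add — endpoints in different components.
MST edges: A F, C F, C D, E F, B F; total weight 1+1+4+8+10 = 24.

24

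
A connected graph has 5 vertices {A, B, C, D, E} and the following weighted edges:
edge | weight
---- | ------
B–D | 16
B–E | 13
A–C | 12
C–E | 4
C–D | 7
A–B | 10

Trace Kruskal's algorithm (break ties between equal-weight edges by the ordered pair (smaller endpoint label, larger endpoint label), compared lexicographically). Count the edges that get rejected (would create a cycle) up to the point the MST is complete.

Kruskal's algorithm — process edges by increasing weight (ties by edge label):
C–E (4): add. Components now {A} {B} {C,E} {D}
C–D (7): add. Components now {A} {B} {C,D,E}
A–B (10): add. Components now {A,B} {C,D,E}
A–C (12): add. Components now {A,B,C,D,E}
Edges rejected before the tree was complete: 0.

0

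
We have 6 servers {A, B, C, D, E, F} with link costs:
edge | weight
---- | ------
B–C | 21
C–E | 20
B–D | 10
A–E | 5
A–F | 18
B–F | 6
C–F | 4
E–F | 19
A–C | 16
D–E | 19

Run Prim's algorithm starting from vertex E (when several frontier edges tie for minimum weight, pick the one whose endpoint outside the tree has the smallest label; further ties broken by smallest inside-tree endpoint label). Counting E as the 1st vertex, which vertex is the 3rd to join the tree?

C

Prim, starting at E.
Step 1: frontier [A–E 5, D–E 19, E–F 19, C–E 20] → take A–E (5); add A.
Step 2: frontier [A–C 16, A–F 18, D–E 19, E–F 19, C–E 20] → take A–C (16); add C.
Step 3: frontier [A–F 18, C–F 4, B–C 21, D–E 19, E–F 19] → take C–F (4); add F.
Step 4: frontier [B–C 21, D–E 19, B–F 6] → take B–F (6); add B.
Step 5: frontier [B–D 10, D–E 19] → take B–D (10); add D.
Vertex order: E, A, C, F, B, D. The 3rd vertex is C.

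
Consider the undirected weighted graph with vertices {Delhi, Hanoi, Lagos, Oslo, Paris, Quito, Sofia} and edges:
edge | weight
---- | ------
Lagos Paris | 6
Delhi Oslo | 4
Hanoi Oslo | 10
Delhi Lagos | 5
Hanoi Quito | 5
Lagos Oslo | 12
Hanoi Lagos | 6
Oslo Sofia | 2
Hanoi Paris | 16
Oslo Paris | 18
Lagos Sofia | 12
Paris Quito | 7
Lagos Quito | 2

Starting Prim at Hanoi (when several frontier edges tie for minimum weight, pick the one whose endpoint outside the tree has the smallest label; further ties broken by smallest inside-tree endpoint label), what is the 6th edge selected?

Prim, starting at Hanoi.
Step 1: cheapest edge leaving the tree is Hanoi Quito (5); add Quito.
Step 2: cheapest edge leaving the tree is Lagos Quito (2); add Lagos.
Step 3: cheapest edge leaving the tree is Delhi Lagos (5); add Delhi.
Step 4: cheapest edge leaving the tree is Delhi Oslo (4); add Oslo.
Step 5: cheapest edge leaving the tree is Oslo Sofia (2); add Sofia.
Step 6: cheapest edge leaving the tree is Lagos Paris (6); add Paris.
The 6th edge added is Lagos Paris.

Lagos-Paris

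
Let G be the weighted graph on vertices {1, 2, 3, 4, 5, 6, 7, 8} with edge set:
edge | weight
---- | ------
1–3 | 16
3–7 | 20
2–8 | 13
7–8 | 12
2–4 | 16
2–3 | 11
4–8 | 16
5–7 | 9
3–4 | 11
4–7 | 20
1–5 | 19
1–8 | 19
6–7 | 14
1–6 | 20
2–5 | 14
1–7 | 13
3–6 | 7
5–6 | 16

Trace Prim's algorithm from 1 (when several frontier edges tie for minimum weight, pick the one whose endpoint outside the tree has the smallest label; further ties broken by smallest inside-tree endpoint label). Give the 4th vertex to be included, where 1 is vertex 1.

Prim, starting at 1.
Step 1: cheapest edge leaving the tree is 1–7 (13); add 7.
Step 2: cheapest edge leaving the tree is 5–7 (9); add 5.
Step 3: cheapest edge leaving the tree is 7–8 (12); add 8.
Step 4: cheapest edge leaving the tree is 2–8 (13); add 2.
Step 5: cheapest edge leaving the tree is 2–3 (11); add 3.
Step 6: cheapest edge leaving the tree is 3–6 (7); add 6.
Step 7: cheapest edge leaving the tree is 3–4 (11); add 4.
Vertex order: 1, 7, 5, 8, 2, 3, 6, 4. The 4th vertex is 8.

8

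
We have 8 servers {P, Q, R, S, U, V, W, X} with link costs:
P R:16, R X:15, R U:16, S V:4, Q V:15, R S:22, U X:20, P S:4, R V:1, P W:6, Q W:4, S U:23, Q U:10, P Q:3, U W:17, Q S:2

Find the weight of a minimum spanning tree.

39

Prim, starting at R.
Step 1: cheapest edge leaving the tree is R V (1); add V.
Step 2: cheapest edge leaving the tree is S V (4); add S.
Step 3: cheapest edge leaving the tree is Q S (2); add Q.
Step 4: cheapest edge leaving the tree is P Q (3); add P.
Step 5: cheapest edge leaving the tree is Q W (4); add W.
Step 6: cheapest edge leaving the tree is Q U (10); add U.
Step 7: cheapest edge leaving the tree is R X (15); add X.
MST edges: R V, S V, Q S, P Q, Q W, Q U, R X; total weight 1+4+2+3+4+10+15 = 39.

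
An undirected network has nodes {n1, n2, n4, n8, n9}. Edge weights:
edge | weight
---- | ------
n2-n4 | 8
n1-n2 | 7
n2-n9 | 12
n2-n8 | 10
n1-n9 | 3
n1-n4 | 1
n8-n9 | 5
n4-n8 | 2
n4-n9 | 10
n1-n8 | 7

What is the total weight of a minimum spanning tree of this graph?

Grow the tree from n8 using Prim:
Step 1: frontier [n4-n8 2, n8-n9 5, n1-n8 7, n2-n8 10] → take n4-n8 (2); add n4.
Step 2: frontier [n1-n4 1, n2-n4 8, n4-n9 10, n8-n9 5, n1-n8 7, n2-n8 10] → take n1-n4 (1); add n1.
Step 3: frontier [n1-n9 3, n1-n2 7, n2-n4 8, n4-n9 10, n8-n9 5, n2-n8 10] → take n1-n9 (3); add n9.
Step 4: frontier [n1-n2 7, n2-n4 8, n2-n8 10, n2-n9 12] → take n1-n2 (7); add n2.
MST edges: n4-n8, n1-n4, n1-n9, n1-n2; total weight 2+1+3+7 = 13.

13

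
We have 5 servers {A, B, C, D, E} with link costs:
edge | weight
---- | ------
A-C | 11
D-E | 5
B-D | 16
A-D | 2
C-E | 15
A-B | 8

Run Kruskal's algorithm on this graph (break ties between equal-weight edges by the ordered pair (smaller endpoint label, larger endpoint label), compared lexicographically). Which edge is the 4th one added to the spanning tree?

A-C

Kruskal: consider edges lightest-first.
A-D (2): add. Components now {A,D} {B} {C} {E}
D-E (5): add. Components now {A,D,E} {B} {C}
A-B (8): add. Components now {A,B,D,E} {C}
A-C (11): add. Components now {A,B,C,D,E}
The 4th edge added is A-C.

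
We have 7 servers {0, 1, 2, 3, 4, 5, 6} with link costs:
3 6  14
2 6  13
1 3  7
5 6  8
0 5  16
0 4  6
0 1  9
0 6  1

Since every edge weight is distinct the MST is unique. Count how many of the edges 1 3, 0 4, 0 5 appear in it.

2

Kruskal's algorithm — process edges by increasing weight (ties by edge label):
0 6 (1): add — endpoints in different components.
0 4 (6): add — endpoints in different components.
1 3 (7): add — endpoints in different components.
5 6 (8): add — endpoints in different components.
0 1 (9): add — endpoints in different components.
2 6 (13): add — endpoints in different components.
MST edge set: {0 6, 0 4, 1 3, 5 6, 0 1, 2 6}.
Of the listed edges, {1 3, 0 4} are in the MST → 2.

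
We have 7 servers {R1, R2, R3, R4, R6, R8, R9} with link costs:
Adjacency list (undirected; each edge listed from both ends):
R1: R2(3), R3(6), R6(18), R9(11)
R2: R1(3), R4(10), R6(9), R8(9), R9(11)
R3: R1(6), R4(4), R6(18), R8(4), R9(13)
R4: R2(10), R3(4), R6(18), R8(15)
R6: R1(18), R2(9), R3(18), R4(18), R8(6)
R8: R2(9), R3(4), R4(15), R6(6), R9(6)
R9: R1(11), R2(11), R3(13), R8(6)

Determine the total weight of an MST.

29

Grow the tree from R4 using Prim:
Step 1: cheapest edge leaving the tree is R3-R4 (4); add R3.
Step 2: cheapest edge leaving the tree is R3-R8 (4); add R8.
Step 3: cheapest edge leaving the tree is R1-R3 (6); add R1.
Step 4: cheapest edge leaving the tree is R1-R2 (3); add R2.
Step 5: cheapest edge leaving the tree is R6-R8 (6); add R6.
Step 6: cheapest edge leaving the tree is R8-R9 (6); add R9.
MST edges: R3-R4, R3-R8, R1-R3, R1-R2, R6-R8, R8-R9; total weight 4+4+6+3+6+6 = 29.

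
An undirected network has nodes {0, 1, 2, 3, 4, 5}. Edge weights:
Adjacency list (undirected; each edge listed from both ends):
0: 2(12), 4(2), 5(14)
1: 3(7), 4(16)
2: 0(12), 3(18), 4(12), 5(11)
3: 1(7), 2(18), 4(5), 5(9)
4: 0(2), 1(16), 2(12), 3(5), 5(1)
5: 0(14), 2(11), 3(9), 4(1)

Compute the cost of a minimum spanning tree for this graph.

26

Kruskal: consider edges lightest-first.
4—5 (1): add. Components now {0} {1} {2} {3} {4,5}
0—4 (2): add. Components now {0,4,5} {1} {2} {3}
3—4 (5): add. Components now {0,3,4,5} {1} {2}
1—3 (7): add. Components now {0,1,3,4,5} {2}
3—5 (9): skip — 3 and 5 already connected.
2—5 (11): add. Components now {0,1,2,3,4,5}
MST edges: 4—5, 0—4, 3—4, 1—3, 2—5; total weight 1+2+5+7+11 = 26.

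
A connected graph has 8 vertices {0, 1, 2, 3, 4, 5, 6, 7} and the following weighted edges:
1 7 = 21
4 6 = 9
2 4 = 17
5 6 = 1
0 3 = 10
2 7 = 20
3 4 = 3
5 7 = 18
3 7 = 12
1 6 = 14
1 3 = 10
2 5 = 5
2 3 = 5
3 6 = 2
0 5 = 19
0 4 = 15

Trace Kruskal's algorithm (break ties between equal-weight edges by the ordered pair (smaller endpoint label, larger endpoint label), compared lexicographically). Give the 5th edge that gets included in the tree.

Kruskal: consider edges lightest-first.
5 6 (1): add — endpoints in different components.
3 6 (2): add — endpoints in different components.
3 4 (3): add — endpoints in different components.
2 3 (5): add — endpoints in different components.
2 5 (5): skip — 2 and 5 already connected.
4 6 (9): skip — 4 and 6 already connected.
0 3 (10): add — endpoints in different components.
1 3 (10): add — endpoints in different components.
3 7 (12): add — endpoints in different components.
The 5th edge added is 0 3.

0-3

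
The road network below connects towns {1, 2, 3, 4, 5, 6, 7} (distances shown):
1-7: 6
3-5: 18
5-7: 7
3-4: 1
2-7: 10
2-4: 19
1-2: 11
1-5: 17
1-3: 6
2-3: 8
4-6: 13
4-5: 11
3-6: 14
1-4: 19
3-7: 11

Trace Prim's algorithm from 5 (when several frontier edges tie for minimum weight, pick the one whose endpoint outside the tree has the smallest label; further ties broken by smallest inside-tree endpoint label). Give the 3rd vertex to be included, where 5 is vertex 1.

Prim, starting at 5.
Step 1: cheapest edge leaving the tree is 5-7 (7); add 7.
Step 2: cheapest edge leaving the tree is 1-7 (6); add 1.
Step 3: cheapest edge leaving the tree is 1-3 (6); add 3.
Step 4: cheapest edge leaving the tree is 3-4 (1); add 4.
Step 5: cheapest edge leaving the tree is 2-3 (8); add 2.
Step 6: cheapest edge leaving the tree is 4-6 (13); add 6.
Vertex order: 5, 7, 1, 3, 4, 2, 6. The 3rd vertex is 1.

1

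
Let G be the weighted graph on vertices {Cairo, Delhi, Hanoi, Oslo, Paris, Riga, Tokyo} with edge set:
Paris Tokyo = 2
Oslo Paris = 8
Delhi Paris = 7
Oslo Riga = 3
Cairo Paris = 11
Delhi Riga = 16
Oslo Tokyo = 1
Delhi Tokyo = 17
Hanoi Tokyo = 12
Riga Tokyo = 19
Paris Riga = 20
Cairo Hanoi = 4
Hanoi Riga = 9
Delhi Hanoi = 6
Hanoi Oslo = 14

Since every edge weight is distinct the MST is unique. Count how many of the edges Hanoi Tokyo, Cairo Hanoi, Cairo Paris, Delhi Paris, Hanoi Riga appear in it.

2

Sort edges by weight, then run Kruskal:
Oslo Tokyo (1): add — endpoints in different components.
Paris Tokyo (2): add — endpoints in different components.
Oslo Riga (3): add — endpoints in different components.
Cairo Hanoi (4): add — endpoints in different components.
Delhi Hanoi (6): add — endpoints in different components.
Delhi Paris (7): add — endpoints in different components.
MST edge set: {Oslo Tokyo, Paris Tokyo, Oslo Riga, Cairo Hanoi, Delhi Hanoi, Delhi Paris}.
Of the listed edges, {Cairo Hanoi, Delhi Paris} are in the MST → 2.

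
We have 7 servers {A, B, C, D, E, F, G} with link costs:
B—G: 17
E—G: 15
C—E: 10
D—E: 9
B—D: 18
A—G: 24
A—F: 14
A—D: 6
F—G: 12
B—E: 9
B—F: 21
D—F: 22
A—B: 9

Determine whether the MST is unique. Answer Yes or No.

Kruskal: consider edges lightest-first.
A—D (6): add. Components now {A,D} {B} {C} {E} {F} {G}
A—B (9): add. Components now {A,B,D} {C} {E} {F} {G}
B—E (9): add. Components now {A,B,D,E} {C} {F} {G}
D—E (9): skip — D and E already connected.
C—E (10): add. Components now {A,B,C,D,E} {F} {G}
F—G (12): add. Components now {A,B,C,D,E} {F,G}
A—F (14): add. Components now {A,B,C,D,E,F,G}
Non-tree edge D—E has weight 9, equal to the heaviest edge on its tree cycle — swapping gives another MST of the same weight. Not unique.

No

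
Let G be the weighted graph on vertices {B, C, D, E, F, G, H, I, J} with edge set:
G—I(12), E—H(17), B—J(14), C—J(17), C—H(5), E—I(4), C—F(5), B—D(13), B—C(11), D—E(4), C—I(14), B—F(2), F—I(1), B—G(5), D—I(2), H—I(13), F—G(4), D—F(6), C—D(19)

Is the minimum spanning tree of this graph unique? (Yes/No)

Kruskal's algorithm — process edges by increasing weight (ties by edge label):
F—I (1): add — endpoints in different components.
B—F (2): add — endpoints in different components.
D—I (2): add — endpoints in different components.
D—E (4): add — endpoints in different components.
E—I (4): skip — E and I already connected.
F—G (4): add — endpoints in different components.
B—G (5): skip — B and G already connected.
C—F (5): add — endpoints in different components.
C—H (5): add — endpoints in different components.
D—F (6): skip — D and F already connected.
B—C (11): skip — B and C already connected.
G—I (12): skip — G and I already connected.
B—D (13): skip — B and D already connected.
H—I (13): skip — H and I already connected.
B—J (14): add — endpoints in different components.
Non-tree edge E—I has weight 4, equal to the heaviest edge on its tree cycle — swapping gives another MST of the same weight. Not unique.

No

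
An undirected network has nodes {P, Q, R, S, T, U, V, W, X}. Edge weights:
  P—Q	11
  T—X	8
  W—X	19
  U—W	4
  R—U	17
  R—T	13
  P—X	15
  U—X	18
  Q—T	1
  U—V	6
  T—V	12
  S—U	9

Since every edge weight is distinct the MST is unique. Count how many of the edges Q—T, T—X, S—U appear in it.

3

Kruskal: consider edges lightest-first.
Q—T (1): add — endpoints in different components.
U—W (4): add — endpoints in different components.
U—V (6): add — endpoints in different components.
T—X (8): add — endpoints in different components.
S—U (9): add — endpoints in different components.
P—Q (11): add — endpoints in different components.
T—V (12): add — endpoints in different components.
R—T (13): add — endpoints in different components.
MST edge set: {Q—T, U—W, U—V, T—X, S—U, P—Q, T—V, R—T}.
Of the listed edges, {Q—T, T—X, S—U} are in the MST → 3.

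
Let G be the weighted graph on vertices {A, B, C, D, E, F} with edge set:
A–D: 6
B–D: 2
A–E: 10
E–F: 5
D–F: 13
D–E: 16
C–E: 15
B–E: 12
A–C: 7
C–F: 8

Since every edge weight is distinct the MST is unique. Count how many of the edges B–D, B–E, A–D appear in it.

Kruskal's algorithm — process edges by increasing weight (ties by edge label):
B–D (2): add. Components now {A} {B,D} {C} {E} {F}
E–F (5): add. Components now {A} {B,D} {C} {E,F}
A–D (6): add. Components now {A,B,D} {C} {E,F}
A–C (7): add. Components now {A,B,C,D} {E,F}
C–F (8): add. Components now {A,B,C,D,E,F}
MST edge set: {B–D, E–F, A–D, A–C, C–F}.
Of the listed edges, {B–D, A–D} are in the MST → 2.

2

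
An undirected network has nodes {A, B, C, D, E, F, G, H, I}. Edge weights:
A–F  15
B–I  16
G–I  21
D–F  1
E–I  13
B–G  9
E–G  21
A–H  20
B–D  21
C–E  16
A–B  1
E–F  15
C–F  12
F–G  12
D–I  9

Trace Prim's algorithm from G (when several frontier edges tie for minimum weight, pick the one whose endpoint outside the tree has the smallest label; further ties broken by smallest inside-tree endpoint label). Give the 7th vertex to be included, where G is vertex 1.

C

Prim, starting at G.
Step 1: cheapest edge leaving the tree is B–G (9); add B.
Step 2: cheapest edge leaving the tree is A–B (1); add A.
Step 3: cheapest edge leaving the tree is F–G (12); add F.
Step 4: cheapest edge leaving the tree is D–F (1); add D.
Step 5: cheapest edge leaving the tree is D–I (9); add I.
Step 6: cheapest edge leaving the tree is C–F (12); add C.
Step 7: cheapest edge leaving the tree is E–I (13); add E.
Step 8: cheapest edge leaving the tree is A–H (20); add H.
Vertex order: G, B, A, F, D, I, C, E, H. The 7th vertex is C.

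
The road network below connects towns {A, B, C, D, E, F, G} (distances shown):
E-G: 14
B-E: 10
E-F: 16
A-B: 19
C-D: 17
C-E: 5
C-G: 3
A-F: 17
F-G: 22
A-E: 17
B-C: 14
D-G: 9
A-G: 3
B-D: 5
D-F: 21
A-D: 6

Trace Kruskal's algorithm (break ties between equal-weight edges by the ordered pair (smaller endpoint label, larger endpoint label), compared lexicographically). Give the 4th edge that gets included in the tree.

C-E

Kruskal's algorithm — process edges by increasing weight (ties by edge label):
A-G (3): add. Components now {A,G} {B} {C} {D} {E} {F}
C-G (3): add. Components now {A,C,G} {B} {D} {E} {F}
B-D (5): add. Components now {A,C,G} {B,D} {E} {F}
C-E (5): add. Components now {A,C,E,G} {B,D} {F}
A-D (6): add. Components now {A,B,C,D,E,G} {F}
D-G (9): skip — D and G already connected.
B-E (10): skip — B and E already connected.
B-C (14): skip — B and C already connected.
E-G (14): skip — E and G already connected.
E-F (16): add. Components now {A,B,C,D,E,F,G}
The 4th edge added is C-E.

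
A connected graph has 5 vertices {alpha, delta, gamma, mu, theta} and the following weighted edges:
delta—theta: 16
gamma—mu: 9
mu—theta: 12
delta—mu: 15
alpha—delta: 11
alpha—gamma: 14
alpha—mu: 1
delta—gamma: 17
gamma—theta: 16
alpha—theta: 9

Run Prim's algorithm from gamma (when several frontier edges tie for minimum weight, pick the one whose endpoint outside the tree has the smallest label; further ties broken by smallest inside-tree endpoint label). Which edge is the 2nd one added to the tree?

Grow the tree from gamma using Prim:
Step 1: cheapest edge leaving the tree is gamma—mu (9); add mu.
Step 2: cheapest edge leaving the tree is alpha—mu (1); add alpha.
Step 3: cheapest edge leaving the tree is alpha—theta (9); add theta.
Step 4: cheapest edge leaving the tree is alpha—delta (11); add delta.
The 2nd edge added is alpha—mu.

alpha-mu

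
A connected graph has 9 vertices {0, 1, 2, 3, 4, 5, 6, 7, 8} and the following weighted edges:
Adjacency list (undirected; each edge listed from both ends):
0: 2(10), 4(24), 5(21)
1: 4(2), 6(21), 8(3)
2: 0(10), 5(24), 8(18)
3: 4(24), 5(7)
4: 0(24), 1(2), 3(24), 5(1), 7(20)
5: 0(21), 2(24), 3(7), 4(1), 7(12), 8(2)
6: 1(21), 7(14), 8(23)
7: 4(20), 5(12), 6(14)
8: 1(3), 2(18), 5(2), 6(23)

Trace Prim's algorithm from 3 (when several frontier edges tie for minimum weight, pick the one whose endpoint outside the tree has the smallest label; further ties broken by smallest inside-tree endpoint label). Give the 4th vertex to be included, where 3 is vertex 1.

Prim, starting at 3.
Step 1: cheapest edge leaving the tree is 3–5 (7); add 5.
Step 2: cheapest edge leaving the tree is 4–5 (1); add 4.
Step 3: cheapest edge leaving the tree is 1–4 (2); add 1.
Step 4: cheapest edge leaving the tree is 5–8 (2); add 8.
Step 5: cheapest edge leaving the tree is 5–7 (12); add 7.
Step 6: cheapest edge leaving the tree is 6–7 (14); add 6.
Step 7: cheapest edge leaving the tree is 2–8 (18); add 2.
Step 8: cheapest edge leaving the tree is 0–2 (10); add 0.
Vertex order: 3, 5, 4, 1, 8, 7, 6, 2, 0. The 4th vertex is 1.

1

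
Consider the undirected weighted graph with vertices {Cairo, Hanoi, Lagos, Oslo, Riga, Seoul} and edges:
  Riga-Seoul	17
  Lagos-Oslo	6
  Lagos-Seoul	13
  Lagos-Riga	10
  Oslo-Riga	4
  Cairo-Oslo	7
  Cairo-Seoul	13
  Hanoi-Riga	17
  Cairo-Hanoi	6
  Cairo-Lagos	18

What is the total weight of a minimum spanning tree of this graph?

36

Kruskal: consider edges lightest-first.
Oslo-Riga (4): add — endpoints in different components.
Cairo-Hanoi (6): add — endpoints in different components.
Lagos-Oslo (6): add — endpoints in different components.
Cairo-Oslo (7): add — endpoints in different components.
Lagos-Riga (10): skip — Lagos and Riga already connected.
Cairo-Seoul (13): add — endpoints in different components.
MST edges: Oslo-Riga, Cairo-Hanoi, Lagos-Oslo, Cairo-Oslo, Cairo-Seoul; total weight 4+6+6+7+13 = 36.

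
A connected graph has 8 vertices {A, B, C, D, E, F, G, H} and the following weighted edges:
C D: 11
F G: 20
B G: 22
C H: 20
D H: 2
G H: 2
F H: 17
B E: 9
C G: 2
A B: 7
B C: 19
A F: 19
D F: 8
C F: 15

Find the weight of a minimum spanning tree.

49

Prim, starting at A.
Step 1: cheapest edge leaving the tree is A B (7); add B.
Step 2: cheapest edge leaving the tree is B E (9); add E.
Step 3: cheapest edge leaving the tree is B C (19); add C.
Step 4: cheapest edge leaving the tree is C G (2); add G.
Step 5: cheapest edge leaving the tree is G H (2); add H.
Step 6: cheapest edge leaving the tree is D H (2); add D.
Step 7: cheapest edge leaving the tree is D F (8); add F.
MST edges: A B, B E, B C, C G, G H, D H, D F; total weight 7+9+19+2+2+2+8 = 49.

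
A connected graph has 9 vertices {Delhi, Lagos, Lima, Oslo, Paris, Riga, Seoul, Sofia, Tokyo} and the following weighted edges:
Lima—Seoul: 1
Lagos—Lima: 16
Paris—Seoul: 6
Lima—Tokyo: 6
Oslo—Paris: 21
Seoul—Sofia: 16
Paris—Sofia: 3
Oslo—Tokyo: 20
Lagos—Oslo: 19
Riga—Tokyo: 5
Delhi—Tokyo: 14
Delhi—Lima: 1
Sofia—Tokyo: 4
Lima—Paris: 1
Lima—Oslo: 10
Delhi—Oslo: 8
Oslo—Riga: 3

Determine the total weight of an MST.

34

Prim's algorithm from Sofia:
Step 1: cheapest edge leaving the tree is Paris—Sofia (3); add Paris.
Step 2: cheapest edge leaving the tree is Lima—Paris (1); add Lima.
Step 3: cheapest edge leaving the tree is Delhi—Lima (1); add Delhi.
Step 4: cheapest edge leaving the tree is Lima—Seoul (1); add Seoul.
Step 5: cheapest edge leaving the tree is Sofia—Tokyo (4); add Tokyo.
Step 6: cheapest edge leaving the tree is Riga—Tokyo (5); add Riga.
Step 7: cheapest edge leaving the tree is Oslo—Riga (3); add Oslo.
Step 8: cheapest edge leaving the tree is Lagos—Lima (16); add Lagos.
MST edges: Paris—Sofia, Lima—Paris, Delhi—Lima, Lima—Seoul, Sofia—Tokyo, Riga—Tokyo, Oslo—Riga, Lagos—Lima; total weight 3+1+1+1+4+5+3+16 = 34.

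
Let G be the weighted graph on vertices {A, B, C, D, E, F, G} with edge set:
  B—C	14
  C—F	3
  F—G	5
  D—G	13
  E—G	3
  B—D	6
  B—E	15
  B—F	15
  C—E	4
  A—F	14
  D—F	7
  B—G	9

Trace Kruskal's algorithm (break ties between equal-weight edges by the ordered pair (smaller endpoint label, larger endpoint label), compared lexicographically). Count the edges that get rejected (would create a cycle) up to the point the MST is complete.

3

Kruskal's algorithm — process edges by increasing weight (ties by edge label):
C—F (3): add — endpoints in different components.
E—G (3): add — endpoints in different components.
C—E (4): add — endpoints in different components.
F—G (5): skip — F and G already connected.
B—D (6): add — endpoints in different components.
D—F (7): add — endpoints in different components.
B—G (9): skip — B and G already connected.
D—G (13): skip — D and G already connected.
A—F (14): add — endpoints in different components.
Edges rejected before the tree was complete: 3.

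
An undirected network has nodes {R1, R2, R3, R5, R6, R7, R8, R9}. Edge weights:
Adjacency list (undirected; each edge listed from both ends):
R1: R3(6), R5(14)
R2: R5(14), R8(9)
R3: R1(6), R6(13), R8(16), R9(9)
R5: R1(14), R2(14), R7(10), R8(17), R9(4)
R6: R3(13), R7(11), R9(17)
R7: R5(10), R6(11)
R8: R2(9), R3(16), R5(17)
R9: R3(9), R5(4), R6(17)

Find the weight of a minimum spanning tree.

Grow the tree from R6 using Prim:
Step 1: frontier [R6–R7 11, R3–R6 13, R6–R9 17] → take R6–R7 (11); add R7.
Step 2: frontier [R3–R6 13, R6–R9 17, R5–R7 10] → take R5–R7 (10); add R5.
Step 3: frontier [R5–R9 4, R1–R5 14, R2–R5 14, R5–R8 17, R3–R6 13, R6–R9 17] → take R5–R9 (4); add R9.
Step 4: frontier [R1–R5 14, R2–R5 14, R5–R8 17, R3–R6 13, R3–R9 9] → take R3–R9 (9); add R3.
Step 5: frontier [R1–R3 6, R3–R8 16, R1–R5 14, R2–R5 14, R5–R8 17] → take R1–R3 (6); add R1.
Step 6: frontier [R3–R8 16, R2–R5 14, R5–R8 17] → take R2–R5 (14); add R2.
Step 7: frontier [R2–R8 9, R3–R8 16, R5–R8 17] → take R2–R8 (9); add R8.
MST edges: R6–R7, R5–R7, R5–R9, R3–R9, R1–R3, R2–R5, R2–R8; total weight 11+10+4+9+6+14+9 = 63.

63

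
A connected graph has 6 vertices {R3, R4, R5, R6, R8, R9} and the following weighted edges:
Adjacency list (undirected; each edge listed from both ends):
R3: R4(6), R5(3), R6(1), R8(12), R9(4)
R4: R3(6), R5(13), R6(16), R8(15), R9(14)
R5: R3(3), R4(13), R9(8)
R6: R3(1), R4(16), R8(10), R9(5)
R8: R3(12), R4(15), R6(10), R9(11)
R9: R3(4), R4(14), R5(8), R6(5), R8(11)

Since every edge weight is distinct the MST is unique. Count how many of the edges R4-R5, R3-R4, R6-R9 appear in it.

Sort edges by weight, then run Kruskal:
R3-R6 (1): add. Components now {R9} {R3,R6} {R5} {R8} {R4}
R3-R5 (3): add. Components now {R9} {R3,R5,R6} {R8} {R4}
R3-R9 (4): add. Components now {R3,R5,R6,R9} {R8} {R4}
R6-R9 (5): skip — R9 and R6 already connected.
R3-R4 (6): add. Components now {R3,R4,R5,R6,R9} {R8}
R5-R9 (8): skip — R9 and R5 already connected.
R6-R8 (10): add. Components now {R3,R4,R5,R6,R8,R9}
MST edge set: {R3-R6, R3-R5, R3-R9, R3-R4, R6-R8}.
Of the listed edges, {R3-R4} are in the MST → 1.

1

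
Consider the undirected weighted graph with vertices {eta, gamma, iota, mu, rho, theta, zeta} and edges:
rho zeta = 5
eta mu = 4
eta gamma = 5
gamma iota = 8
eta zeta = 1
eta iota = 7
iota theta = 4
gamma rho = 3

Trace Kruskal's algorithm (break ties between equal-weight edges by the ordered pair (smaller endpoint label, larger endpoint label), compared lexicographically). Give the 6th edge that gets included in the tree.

eta-iota

Sort edges by weight, then run Kruskal:
eta zeta (1): add. Components now {eta,zeta} {rho} {mu} {theta} {gamma} {iota}
gamma rho (3): add. Components now {eta,zeta} {gamma,rho} {mu} {theta} {iota}
eta mu (4): add. Components now {eta,mu,zeta} {gamma,rho} {theta} {iota}
iota theta (4): add. Components now {eta,mu,zeta} {gamma,rho} {iota,theta}
eta gamma (5): add. Components now {eta,gamma,mu,rho,zeta} {iota,theta}
rho zeta (5): skip — rho and zeta already connected.
eta iota (7): add. Components now {eta,gamma,iota,mu,rho,theta,zeta}
The 6th edge added is eta iota.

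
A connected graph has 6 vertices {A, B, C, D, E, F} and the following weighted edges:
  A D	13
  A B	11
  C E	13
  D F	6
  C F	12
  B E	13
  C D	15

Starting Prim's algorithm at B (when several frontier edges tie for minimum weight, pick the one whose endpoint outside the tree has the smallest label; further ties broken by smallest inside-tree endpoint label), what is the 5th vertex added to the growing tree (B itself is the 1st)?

Prim, starting at B.
Step 1: cheapest edge leaving the tree is A B (11); add A.
Step 2: cheapest edge leaving the tree is A D (13); add D.
Step 3: cheapest edge leaving the tree is D F (6); add F.
Step 4: cheapest edge leaving the tree is C F (12); add C.
Step 5: cheapest edge leaving the tree is B E (13); add E.
Vertex order: B, A, D, F, C, E. The 5th vertex is C.

C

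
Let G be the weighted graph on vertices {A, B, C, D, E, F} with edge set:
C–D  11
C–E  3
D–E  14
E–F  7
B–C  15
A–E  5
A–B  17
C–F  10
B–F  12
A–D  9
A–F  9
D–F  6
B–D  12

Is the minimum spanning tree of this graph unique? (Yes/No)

Kruskal's algorithm — process edges by increasing weight (ties by edge label):
C–E (3): add — endpoints in different components.
A–E (5): add — endpoints in different components.
D–F (6): add — endpoints in different components.
E–F (7): add — endpoints in different components.
A–D (9): skip — A and D already connected.
A–F (9): skip — A and F already connected.
C–F (10): skip — C and F already connected.
C–D (11): skip — C and D already connected.
B–D (12): add — endpoints in different components.
Non-tree edge B–F has weight 12, equal to the heaviest edge on its tree cycle — swapping gives another MST of the same weight. Not unique.

No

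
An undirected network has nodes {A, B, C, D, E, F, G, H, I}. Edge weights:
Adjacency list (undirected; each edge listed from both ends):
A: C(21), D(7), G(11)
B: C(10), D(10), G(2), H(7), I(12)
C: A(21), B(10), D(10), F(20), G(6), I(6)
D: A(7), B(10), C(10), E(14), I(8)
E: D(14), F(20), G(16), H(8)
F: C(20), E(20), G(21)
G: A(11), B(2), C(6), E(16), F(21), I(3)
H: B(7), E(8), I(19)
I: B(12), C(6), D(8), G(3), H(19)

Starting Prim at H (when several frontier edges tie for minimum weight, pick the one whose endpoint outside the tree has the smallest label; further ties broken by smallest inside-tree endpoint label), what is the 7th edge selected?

E-H

Prim, starting at H.
Step 1: cheapest edge leaving the tree is B H (7); add B.
Step 2: cheapest edge leaving the tree is B G (2); add G.
Step 3: cheapest edge leaving the tree is G I (3); add I.
Step 4: cheapest edge leaving the tree is C G (6); add C.
Step 5: cheapest edge leaving the tree is D I (8); add D.
Step 6: cheapest edge leaving the tree is A D (7); add A.
Step 7: cheapest edge leaving the tree is E H (8); add E.
Step 8: cheapest edge leaving the tree is C F (20); add F.
The 7th edge added is E H.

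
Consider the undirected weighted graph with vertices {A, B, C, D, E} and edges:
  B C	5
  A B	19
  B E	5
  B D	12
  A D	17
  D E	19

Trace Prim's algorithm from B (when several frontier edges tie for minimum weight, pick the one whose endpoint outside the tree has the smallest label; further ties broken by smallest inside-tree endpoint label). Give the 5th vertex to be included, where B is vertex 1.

Prim, starting at B.
Step 1: frontier [B C 5, B E 5, B D 12, A B 19] → take B C (5); add C.
Step 2: frontier [B E 5, B D 12, A B 19] → take B E (5); add E.
Step 3: frontier [B D 12, A B 19, D E 19] → take B D (12); add D.
Step 4: frontier [A B 19, A D 17] → take A D (17); add A.
Vertex order: B, C, E, D, A. The 5th vertex is A.

A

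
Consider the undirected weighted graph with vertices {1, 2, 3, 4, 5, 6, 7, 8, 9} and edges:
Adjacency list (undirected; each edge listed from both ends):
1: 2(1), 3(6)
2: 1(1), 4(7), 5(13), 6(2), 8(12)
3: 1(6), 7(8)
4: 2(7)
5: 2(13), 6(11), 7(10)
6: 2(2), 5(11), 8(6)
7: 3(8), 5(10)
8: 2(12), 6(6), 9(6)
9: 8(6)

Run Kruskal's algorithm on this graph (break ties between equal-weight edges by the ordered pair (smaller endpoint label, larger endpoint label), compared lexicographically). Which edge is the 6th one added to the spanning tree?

2-4

Kruskal's algorithm — process edges by increasing weight (ties by edge label):
1–2 (1): add — endpoints in different components.
2–6 (2): add — endpoints in different components.
1–3 (6): add — endpoints in different components.
6–8 (6): add — endpoints in different components.
8–9 (6): add — endpoints in different components.
2–4 (7): add — endpoints in different components.
3–7 (8): add — endpoints in different components.
5–7 (10): add — endpoints in different components.
The 6th edge added is 2–4.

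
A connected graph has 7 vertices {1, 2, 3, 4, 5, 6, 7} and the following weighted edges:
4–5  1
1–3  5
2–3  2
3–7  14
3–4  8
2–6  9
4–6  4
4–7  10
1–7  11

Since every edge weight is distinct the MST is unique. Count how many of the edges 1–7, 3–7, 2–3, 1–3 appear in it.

2

Kruskal: consider edges lightest-first.
4–5 (1): add. Components now {1} {2} {3} {4,5} {6} {7}
2–3 (2): add. Components now {1} {2,3} {4,5} {6} {7}
4–6 (4): add. Components now {1} {2,3} {4,5,6} {7}
1–3 (5): add. Components now {1,2,3} {4,5,6} {7}
3–4 (8): add. Components now {1,2,3,4,5,6} {7}
2–6 (9): skip — 2 and 6 already connected.
4–7 (10): add. Components now {1,2,3,4,5,6,7}
MST edge set: {4–5, 2–3, 4–6, 1–3, 3–4, 4–7}.
Of the listed edges, {2–3, 1–3} are in the MST → 2.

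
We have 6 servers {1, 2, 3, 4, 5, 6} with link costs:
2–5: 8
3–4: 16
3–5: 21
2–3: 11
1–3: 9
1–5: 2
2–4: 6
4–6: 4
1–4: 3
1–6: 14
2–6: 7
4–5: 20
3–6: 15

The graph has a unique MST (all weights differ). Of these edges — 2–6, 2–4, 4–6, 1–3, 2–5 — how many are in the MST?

Kruskal's algorithm — process edges by increasing weight (ties by edge label):
1–5 (2): add. Components now {1,5} {2} {3} {4} {6}
1–4 (3): add. Components now {1,4,5} {2} {3} {6}
4–6 (4): add. Components now {1,4,5,6} {2} {3}
2–4 (6): add. Components now {1,2,4,5,6} {3}
2–6 (7): skip — 2 and 6 already connected.
2–5 (8): skip — 2 and 5 already connected.
1–3 (9): add. Components now {1,2,3,4,5,6}
MST edge set: {1–5, 1–4, 4–6, 2–4, 1–3}.
Of the listed edges, {2–4, 4–6, 1–3} are in the MST → 3.

3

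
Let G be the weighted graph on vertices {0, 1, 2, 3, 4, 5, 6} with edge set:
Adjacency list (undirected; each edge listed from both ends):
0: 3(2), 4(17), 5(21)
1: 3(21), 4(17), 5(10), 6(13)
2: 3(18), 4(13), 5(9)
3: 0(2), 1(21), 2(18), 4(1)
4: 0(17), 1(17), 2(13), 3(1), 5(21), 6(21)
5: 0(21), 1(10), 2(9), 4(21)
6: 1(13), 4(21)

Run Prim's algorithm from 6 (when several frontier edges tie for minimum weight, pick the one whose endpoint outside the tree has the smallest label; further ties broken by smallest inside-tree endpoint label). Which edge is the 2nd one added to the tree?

Prim, starting at 6.
Step 1: cheapest edge leaving the tree is 1—6 (13); add 1.
Step 2: cheapest edge leaving the tree is 1—5 (10); add 5.
Step 3: cheapest edge leaving the tree is 2—5 (9); add 2.
Step 4: cheapest edge leaving the tree is 2—4 (13); add 4.
Step 5: cheapest edge leaving the tree is 3—4 (1); add 3.
Step 6: cheapest edge leaving the tree is 0—3 (2); add 0.
The 2nd edge added is 1—5.

1-5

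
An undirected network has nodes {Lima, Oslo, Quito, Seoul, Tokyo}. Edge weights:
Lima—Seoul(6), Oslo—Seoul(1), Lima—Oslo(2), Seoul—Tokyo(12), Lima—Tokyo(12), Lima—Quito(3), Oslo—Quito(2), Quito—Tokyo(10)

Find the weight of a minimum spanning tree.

15

Prim's algorithm from Quito:
Step 1: frontier [Oslo—Quito 2, Lima—Quito 3, Quito—Tokyo 10] → take Oslo—Quito (2); add Oslo.
Step 2: frontier [Oslo—Seoul 1, Lima—Oslo 2, Lima—Quito 3, Quito—Tokyo 10] → take Oslo—Seoul (1); add Seoul.
Step 3: frontier [Lima—Oslo 2, Lima—Quito 3, Quito—Tokyo 10, Lima—Seoul 6, Seoul—Tokyo 12] → take Lima—Oslo (2); add Lima.
Step 4: frontier [Lima—Tokyo 12, Quito—Tokyo 10, Seoul—Tokyo 12] → take Quito—Tokyo (10); add Tokyo.
MST edges: Oslo—Quito, Oslo—Seoul, Lima—Oslo, Quito—Tokyo; total weight 2+1+2+10 = 15.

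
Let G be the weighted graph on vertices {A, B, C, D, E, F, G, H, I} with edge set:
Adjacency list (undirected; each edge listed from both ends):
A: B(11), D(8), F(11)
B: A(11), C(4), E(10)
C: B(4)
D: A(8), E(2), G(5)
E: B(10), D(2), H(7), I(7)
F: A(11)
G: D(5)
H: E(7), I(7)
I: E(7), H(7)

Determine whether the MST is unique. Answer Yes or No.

No

Kruskal: consider edges lightest-first.
D—E (2): add — endpoints in different components.
B—C (4): add — endpoints in different components.
D—G (5): add — endpoints in different components.
E—H (7): add — endpoints in different components.
E—I (7): add — endpoints in different components.
H—I (7): skip — H and I already connected.
A—D (8): add — endpoints in different components.
B—E (10): add — endpoints in different components.
A—B (11): skip — A and B already connected.
A—F (11): add — endpoints in different components.
Non-tree edge H—I has weight 7, equal to the heaviest edge on its tree cycle — swapping gives another MST of the same weight. Not unique.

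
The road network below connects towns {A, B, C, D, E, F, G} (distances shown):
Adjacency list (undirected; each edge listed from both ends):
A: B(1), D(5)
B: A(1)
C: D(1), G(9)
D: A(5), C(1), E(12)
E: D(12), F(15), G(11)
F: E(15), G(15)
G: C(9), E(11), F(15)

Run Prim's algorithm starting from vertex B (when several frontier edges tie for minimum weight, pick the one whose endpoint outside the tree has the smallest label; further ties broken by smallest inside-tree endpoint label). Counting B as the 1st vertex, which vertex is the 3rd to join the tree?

D

Prim's algorithm from B:
Step 1: frontier [A—B 1] → take A—B (1); add A.
Step 2: frontier [A—D 5] → take A—D (5); add D.
Step 3: frontier [C—D 1, D—E 12] → take C—D (1); add C.
Step 4: frontier [C—G 9, D—E 12] → take C—G (9); add G.
Step 5: frontier [D—E 12, E—G 11, F—G 15] → take E—G (11); add E.
Step 6: frontier [E—F 15, F—G 15] → take E—F (15); add F.
Vertex order: B, A, D, C, G, E, F. The 3rd vertex is D.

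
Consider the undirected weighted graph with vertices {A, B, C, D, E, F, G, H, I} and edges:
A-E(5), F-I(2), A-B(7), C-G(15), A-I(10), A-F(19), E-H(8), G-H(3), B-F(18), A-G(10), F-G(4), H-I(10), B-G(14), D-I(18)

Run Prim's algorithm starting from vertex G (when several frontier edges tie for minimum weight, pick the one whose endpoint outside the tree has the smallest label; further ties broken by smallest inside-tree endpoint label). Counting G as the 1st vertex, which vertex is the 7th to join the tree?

Prim's algorithm from G:
Step 1: cheapest edge leaving the tree is G-H (3); add H.
Step 2: cheapest edge leaving the tree is F-G (4); add F.
Step 3: cheapest edge leaving the tree is F-I (2); add I.
Step 4: cheapest edge leaving the tree is E-H (8); add E.
Step 5: cheapest edge leaving the tree is A-E (5); add A.
Step 6: cheapest edge leaving the tree is A-B (7); add B.
Step 7: cheapest edge leaving the tree is C-G (15); add C.
Step 8: cheapest edge leaving the tree is D-I (18); add D.
Vertex order: G, H, F, I, E, A, B, C, D. The 7th vertex is B.

B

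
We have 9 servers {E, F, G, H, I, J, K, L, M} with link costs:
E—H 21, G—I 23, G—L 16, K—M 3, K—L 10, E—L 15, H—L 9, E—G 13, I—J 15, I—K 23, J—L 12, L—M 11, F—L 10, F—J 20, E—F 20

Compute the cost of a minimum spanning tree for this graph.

Sort edges by weight, then run Kruskal:
K—M (3): add — endpoints in different components.
H—L (9): add — endpoints in different components.
F—L (10): add — endpoints in different components.
K—L (10): add — endpoints in different components.
L—M (11): skip — L and M already connected.
J—L (12): add — endpoints in different components.
E—G (13): add — endpoints in different components.
E—L (15): add — endpoints in different components.
I—J (15): add — endpoints in different components.
MST edges: K—M, H—L, F—L, K—L, J—L, E—G, E—L, I—J; total weight 3+9+10+10+12+13+15+15 = 87.

87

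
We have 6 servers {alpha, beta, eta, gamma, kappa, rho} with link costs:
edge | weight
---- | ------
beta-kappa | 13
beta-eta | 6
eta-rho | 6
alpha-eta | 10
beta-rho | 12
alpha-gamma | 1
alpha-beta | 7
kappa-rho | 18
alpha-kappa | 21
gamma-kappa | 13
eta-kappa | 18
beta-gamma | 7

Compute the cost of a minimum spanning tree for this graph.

33

Grow the tree from eta using Prim:
Step 1: frontier [beta-eta 6, eta-rho 6, alpha-eta 10, eta-kappa 18] → take beta-eta (6); add beta.
Step 2: frontier [alpha-beta 7, beta-gamma 7, beta-rho 12, beta-kappa 13, eta-rho 6, alpha-eta 10, eta-kappa 18] → take eta-rho (6); add rho.
Step 3: frontier [alpha-beta 7, beta-gamma 7, beta-kappa 13, alpha-eta 10, eta-kappa 18, kappa-rho 18] → take alpha-beta (7); add alpha.
Step 4: frontier [alpha-gamma 1, alpha-kappa 21, beta-gamma 7, beta-kappa 13, eta-kappa 18, kappa-rho 18] → take alpha-gamma (1); add gamma.
Step 5: frontier [alpha-kappa 21, beta-kappa 13, eta-kappa 18, gamma-kappa 13, kappa-rho 18] → take beta-kappa (13); add kappa.
MST edges: beta-eta, eta-rho, alpha-beta, alpha-gamma, beta-kappa; total weight 6+6+7+1+13 = 33.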